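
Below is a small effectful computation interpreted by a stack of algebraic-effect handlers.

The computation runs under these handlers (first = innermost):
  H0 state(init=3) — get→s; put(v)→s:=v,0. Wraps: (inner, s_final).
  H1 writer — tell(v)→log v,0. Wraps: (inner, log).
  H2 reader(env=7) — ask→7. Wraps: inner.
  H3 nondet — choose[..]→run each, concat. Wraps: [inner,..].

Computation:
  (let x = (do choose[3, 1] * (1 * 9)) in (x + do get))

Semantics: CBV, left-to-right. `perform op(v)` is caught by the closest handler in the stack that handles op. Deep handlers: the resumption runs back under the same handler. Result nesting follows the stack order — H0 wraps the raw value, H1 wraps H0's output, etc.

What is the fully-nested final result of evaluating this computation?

Answer: [((30, 3), ()), ((12, 3), ())]

Working:
choose[3, 1] @ H3
  branch[0] choose=3:
    get @ H0 ⇒ 3
    H0 returns (30, 3)
    H1 returns ((30, 3), ())
    H2 returns ((30, 3), ())
    H3 returns [((30, 3), ())]
  branch[1] choose=1:
    get @ H0 ⇒ 3
    H0 returns (12, 3)
    H1 returns ((12, 3), ())
    H2 returns ((12, 3), ())
    H3 returns [((12, 3), ())]
= [((30, 3), ()), ((12, 3), ())]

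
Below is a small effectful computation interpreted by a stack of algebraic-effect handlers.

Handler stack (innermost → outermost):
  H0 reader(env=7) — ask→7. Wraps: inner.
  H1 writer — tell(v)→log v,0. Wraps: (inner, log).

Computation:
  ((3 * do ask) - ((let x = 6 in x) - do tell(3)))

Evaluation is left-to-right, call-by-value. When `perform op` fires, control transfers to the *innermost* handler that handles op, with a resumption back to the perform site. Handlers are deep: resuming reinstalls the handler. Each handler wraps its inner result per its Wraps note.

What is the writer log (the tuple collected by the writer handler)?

Step-by-step:
ask @ H0 ⇒ 7
tell(3) @ H1 ⇒ log+=3
H0 returns 15
H1 returns (15, (3))
= (15, (3))

Answer: (3)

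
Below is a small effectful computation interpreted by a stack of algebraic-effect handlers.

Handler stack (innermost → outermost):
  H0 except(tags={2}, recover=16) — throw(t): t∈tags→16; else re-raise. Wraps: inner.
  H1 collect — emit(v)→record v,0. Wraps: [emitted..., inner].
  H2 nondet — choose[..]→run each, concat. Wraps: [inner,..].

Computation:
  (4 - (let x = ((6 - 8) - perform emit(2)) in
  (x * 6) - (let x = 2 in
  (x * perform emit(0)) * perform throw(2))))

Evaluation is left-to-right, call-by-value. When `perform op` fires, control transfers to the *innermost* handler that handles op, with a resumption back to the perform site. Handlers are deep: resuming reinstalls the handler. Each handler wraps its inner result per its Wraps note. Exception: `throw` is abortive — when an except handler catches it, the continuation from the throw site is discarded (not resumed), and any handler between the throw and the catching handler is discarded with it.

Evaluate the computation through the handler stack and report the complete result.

Answer: [[2, 0, 16]]

Evaluation trace:
emit(2) @ H1 ⇒ out+=2
emit(0) @ H1 ⇒ out+=0
throw(2) @ H0 caught ⇒ 16
H1 returns [2, 0, 16]
H2 returns [[2, 0, 16]]
= [[2, 0, 16]]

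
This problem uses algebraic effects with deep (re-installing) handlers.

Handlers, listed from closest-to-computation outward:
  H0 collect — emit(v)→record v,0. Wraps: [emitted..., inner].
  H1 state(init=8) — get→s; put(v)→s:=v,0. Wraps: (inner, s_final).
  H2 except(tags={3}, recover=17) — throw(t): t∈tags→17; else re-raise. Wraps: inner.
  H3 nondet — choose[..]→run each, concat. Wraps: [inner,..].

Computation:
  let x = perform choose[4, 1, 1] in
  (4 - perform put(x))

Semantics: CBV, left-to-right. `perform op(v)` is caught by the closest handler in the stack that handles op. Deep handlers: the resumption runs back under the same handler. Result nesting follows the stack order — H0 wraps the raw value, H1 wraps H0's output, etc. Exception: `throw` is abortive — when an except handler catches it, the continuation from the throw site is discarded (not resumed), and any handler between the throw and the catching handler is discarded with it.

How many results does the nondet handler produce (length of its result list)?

Evaluation trace:
choose[4, 1, 1] @ H3
  branch[0] choose=4:
    put(4) @ H1 ⇒ s:=4
    H0 returns [4]
    H1 returns ([4], 4)
    H2 returns ([4], 4)
    H3 returns [([4], 4)]
  branch[1] choose=1:
    put(1) @ H1 ⇒ s:=1
    H0 returns [4]
    H1 returns ([4], 1)
    H2 returns ([4], 1)
    H3 returns [([4], 1)]
  branch[2] choose=1:
    put(1) @ H1 ⇒ s:=1
    H0 returns [4]
    H1 returns ([4], 1)
    H2 returns ([4], 1)
    H3 returns [([4], 1)]
= [([4], 4), ([4], 1), ([4], 1)]

Answer: 3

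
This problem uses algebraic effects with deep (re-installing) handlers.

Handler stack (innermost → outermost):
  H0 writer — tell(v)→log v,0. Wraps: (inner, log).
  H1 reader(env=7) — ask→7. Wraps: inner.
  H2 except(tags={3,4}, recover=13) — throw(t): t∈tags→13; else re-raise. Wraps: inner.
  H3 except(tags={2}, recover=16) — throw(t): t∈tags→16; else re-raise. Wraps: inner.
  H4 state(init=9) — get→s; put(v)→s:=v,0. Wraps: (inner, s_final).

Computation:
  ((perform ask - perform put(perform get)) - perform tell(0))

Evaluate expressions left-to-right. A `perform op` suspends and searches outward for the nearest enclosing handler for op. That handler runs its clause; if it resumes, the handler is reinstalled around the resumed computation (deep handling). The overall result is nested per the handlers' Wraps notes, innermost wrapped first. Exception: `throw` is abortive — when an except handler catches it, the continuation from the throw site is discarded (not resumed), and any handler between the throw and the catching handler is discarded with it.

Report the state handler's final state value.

Working:
ask @ H1 ⇒ 7
get @ H4 ⇒ 9
put(9) @ H4 ⇒ s:=9
tell(0) @ H0 ⇒ log+=0
H0 returns (7, (0))
H1 returns (7, (0))
H2 returns (7, (0))
H3 returns (7, (0))
H4 returns ((7, (0)), 9)
= ((7, (0)), 9)

Answer: 9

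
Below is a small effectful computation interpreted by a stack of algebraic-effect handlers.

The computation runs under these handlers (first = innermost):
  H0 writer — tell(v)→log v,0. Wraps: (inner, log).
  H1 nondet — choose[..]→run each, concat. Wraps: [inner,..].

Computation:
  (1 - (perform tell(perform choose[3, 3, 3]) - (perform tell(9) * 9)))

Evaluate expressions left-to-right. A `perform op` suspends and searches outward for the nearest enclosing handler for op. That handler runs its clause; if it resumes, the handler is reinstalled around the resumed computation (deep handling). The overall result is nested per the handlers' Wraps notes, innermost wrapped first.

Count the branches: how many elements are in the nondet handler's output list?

Step-by-step:
choose[3, 3, 3] @ H1
  branch[0] choose=3:
    tell(3) @ H0 ⇒ log+=3
    tell(9) @ H0 ⇒ log+=9
    H0 returns (1, (3, 9))
    H1 returns [(1, (3, 9))]
  branch[1] choose=3:
    tell(3) @ H0 ⇒ log+=3
    tell(9) @ H0 ⇒ log+=9
    H0 returns (1, (3, 9))
    H1 returns [(1, (3, 9))]
  branch[2] choose=3:
    tell(3) @ H0 ⇒ log+=3
    tell(9) @ H0 ⇒ log+=9
    H0 returns (1, (3, 9))
    H1 returns [(1, (3, 9))]
= [(1, (3, 9)), (1, (3, 9)), (1, (3, 9))]

Answer: 3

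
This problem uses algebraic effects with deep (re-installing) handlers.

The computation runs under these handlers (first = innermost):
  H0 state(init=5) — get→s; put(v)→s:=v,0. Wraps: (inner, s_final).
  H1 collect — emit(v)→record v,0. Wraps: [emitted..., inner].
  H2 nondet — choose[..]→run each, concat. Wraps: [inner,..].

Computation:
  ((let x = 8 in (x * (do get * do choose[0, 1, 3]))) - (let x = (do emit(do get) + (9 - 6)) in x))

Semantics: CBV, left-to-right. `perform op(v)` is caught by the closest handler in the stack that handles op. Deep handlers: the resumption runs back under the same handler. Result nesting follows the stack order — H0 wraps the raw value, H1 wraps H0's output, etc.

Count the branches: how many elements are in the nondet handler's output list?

Answer: 3

Evaluation trace:
get @ H0 ⇒ 5
choose[0, 1, 3] @ H2
  branch[0] choose=0:
    get @ H0 ⇒ 5
    emit(5) @ H1 ⇒ out+=5
    H0 returns (-3, 5)
    H1 returns [5, (-3, 5)]
    H2 returns [[5, (-3, 5)]]
  branch[1] choose=1:
    get @ H0 ⇒ 5
    emit(5) @ H1 ⇒ out+=5
    H0 returns (37, 5)
    H1 returns [5, (37, 5)]
    H2 returns [[5, (37, 5)]]
  branch[2] choose=3:
    get @ H0 ⇒ 5
    emit(5) @ H1 ⇒ out+=5
    H0 returns (117, 5)
    H1 returns [5, (117, 5)]
    H2 returns [[5, (117, 5)]]
= [[5, (-3, 5)], [5, (37, 5)], [5, (117, 5)]]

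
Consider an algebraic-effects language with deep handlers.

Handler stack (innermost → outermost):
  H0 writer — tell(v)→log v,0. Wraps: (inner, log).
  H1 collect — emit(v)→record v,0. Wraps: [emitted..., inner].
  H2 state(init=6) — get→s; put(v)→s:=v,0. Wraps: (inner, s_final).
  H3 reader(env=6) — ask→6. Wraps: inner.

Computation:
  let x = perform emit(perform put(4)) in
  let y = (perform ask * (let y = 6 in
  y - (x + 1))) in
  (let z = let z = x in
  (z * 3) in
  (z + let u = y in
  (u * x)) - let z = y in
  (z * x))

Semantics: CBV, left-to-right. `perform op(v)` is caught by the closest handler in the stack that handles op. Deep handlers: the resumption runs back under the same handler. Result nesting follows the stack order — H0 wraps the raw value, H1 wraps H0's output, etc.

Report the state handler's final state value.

Step-by-step:
put(4) @ H2 ⇒ s:=4
emit(0) @ H1 ⇒ out+=0
ask @ H3 ⇒ 6
H0 returns (0, ())
H1 returns [0, (0, ())]
H2 returns ([0, (0, ())], 4)
H3 returns ([0, (0, ())], 4)
= ([0, (0, ())], 4)

Answer: 4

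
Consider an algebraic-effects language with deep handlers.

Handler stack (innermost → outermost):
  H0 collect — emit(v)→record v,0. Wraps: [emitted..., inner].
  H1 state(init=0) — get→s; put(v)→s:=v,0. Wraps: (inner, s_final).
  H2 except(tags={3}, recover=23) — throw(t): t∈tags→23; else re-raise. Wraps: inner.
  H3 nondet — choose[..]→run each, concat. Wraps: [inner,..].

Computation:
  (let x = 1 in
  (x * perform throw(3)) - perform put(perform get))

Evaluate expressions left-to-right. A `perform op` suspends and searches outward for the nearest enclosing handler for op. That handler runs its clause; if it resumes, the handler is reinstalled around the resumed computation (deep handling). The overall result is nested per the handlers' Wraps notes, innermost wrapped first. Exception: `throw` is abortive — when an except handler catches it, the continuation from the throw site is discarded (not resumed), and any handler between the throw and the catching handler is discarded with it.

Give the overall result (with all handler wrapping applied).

Answer: [23]

Step-by-step:
throw(3) @ H2 caught ⇒ 23
H3 returns [23]
= [23]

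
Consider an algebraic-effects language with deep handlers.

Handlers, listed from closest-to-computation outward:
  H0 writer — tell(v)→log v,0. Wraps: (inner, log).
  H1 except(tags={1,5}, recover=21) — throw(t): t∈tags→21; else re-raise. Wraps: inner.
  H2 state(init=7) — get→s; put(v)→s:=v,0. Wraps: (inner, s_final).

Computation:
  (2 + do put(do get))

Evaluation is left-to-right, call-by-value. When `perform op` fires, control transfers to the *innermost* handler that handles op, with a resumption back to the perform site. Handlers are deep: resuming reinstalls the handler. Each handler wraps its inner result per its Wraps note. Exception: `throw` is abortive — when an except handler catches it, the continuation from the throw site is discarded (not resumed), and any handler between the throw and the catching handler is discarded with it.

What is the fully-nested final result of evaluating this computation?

Evaluation trace:
get @ H2 ⇒ 7
put(7) @ H2 ⇒ s:=7
H0 returns (2, ())
H1 returns (2, ())
H2 returns ((2, ()), 7)
= ((2, ()), 7)

Answer: ((2, ()), 7)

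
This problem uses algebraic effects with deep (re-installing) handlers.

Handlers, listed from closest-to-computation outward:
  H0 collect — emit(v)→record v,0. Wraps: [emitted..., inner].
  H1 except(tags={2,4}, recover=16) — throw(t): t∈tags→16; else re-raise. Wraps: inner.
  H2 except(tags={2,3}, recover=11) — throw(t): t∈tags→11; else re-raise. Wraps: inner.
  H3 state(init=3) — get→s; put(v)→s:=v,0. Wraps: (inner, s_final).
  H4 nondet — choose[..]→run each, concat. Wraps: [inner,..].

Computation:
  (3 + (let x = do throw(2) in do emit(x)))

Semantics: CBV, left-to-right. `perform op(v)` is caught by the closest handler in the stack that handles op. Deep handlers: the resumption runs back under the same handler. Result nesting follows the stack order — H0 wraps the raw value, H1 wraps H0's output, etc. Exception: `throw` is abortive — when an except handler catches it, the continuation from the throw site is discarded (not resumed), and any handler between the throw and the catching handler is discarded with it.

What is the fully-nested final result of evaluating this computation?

Answer: [(16, 3)]

Step-by-step:
throw(2) @ H1 caught ⇒ 16
H2 returns 16
H3 returns (16, 3)
H4 returns [(16, 3)]
= [(16, 3)]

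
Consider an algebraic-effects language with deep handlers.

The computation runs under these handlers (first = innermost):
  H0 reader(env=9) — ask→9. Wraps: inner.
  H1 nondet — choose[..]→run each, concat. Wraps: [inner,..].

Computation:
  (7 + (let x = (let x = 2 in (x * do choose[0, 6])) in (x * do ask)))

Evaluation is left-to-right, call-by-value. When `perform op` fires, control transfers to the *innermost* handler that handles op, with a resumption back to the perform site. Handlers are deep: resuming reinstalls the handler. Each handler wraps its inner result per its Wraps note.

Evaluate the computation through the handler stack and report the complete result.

Answer: [7, 115]

Working:
choose[0, 6] @ H1
  branch[0] choose=0:
    ask @ H0 ⇒ 9
    H0 returns 7
    H1 returns [7]
  branch[1] choose=6:
    ask @ H0 ⇒ 9
    H0 returns 115
    H1 returns [115]
= [7, 115]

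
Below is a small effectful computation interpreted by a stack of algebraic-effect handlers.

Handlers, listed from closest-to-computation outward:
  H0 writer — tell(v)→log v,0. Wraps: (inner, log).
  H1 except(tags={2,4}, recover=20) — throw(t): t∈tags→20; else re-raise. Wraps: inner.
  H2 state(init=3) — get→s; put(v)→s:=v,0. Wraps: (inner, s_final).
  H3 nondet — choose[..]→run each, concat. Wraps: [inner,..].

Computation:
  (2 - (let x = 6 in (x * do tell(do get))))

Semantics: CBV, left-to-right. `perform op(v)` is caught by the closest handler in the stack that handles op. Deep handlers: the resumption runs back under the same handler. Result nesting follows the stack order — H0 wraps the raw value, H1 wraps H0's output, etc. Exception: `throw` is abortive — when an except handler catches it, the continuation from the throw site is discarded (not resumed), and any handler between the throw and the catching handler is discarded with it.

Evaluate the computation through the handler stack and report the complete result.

Evaluation trace:
get @ H2 ⇒ 3
tell(3) @ H0 ⇒ log+=3
H0 returns (2, (3))
H1 returns (2, (3))
H2 returns ((2, (3)), 3)
H3 returns [((2, (3)), 3)]
= [((2, (3)), 3)]

Answer: [((2, (3)), 3)]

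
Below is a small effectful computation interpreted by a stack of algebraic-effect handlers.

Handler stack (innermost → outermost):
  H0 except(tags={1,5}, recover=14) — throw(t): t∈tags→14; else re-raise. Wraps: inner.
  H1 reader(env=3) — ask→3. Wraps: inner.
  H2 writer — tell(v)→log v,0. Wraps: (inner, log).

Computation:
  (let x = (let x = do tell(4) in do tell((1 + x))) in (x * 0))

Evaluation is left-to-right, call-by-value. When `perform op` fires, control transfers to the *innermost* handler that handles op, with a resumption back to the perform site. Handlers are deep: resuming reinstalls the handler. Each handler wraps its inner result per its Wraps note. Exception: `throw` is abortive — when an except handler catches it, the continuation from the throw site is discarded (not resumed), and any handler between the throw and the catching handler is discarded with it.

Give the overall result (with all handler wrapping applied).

Working:
tell(4) @ H2 ⇒ log+=4
tell(1) @ H2 ⇒ log+=1
H0 returns 0
H1 returns 0
H2 returns (0, (4, 1))
= (0, (4, 1))

Answer: (0, (4, 1))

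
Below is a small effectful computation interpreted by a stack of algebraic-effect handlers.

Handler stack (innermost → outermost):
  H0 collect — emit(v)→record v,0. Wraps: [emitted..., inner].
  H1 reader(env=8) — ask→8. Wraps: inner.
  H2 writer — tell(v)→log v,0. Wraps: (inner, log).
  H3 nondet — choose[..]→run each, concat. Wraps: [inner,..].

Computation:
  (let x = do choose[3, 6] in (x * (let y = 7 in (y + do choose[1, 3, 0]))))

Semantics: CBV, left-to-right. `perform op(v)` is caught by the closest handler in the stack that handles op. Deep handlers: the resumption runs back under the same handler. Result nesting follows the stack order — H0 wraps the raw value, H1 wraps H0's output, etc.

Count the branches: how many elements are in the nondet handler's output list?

Working:
choose[3, 6] @ H3
  branch[0] choose=3:
    choose[1, 3, 0] @ H3
      branch[0] choose=1:
        H0 returns [24]
        H1 returns [24]
        H2 returns ([24], ())
        H3 returns [([24], ())]
      branch[1] choose=3:
        H0 returns [30]
        H1 returns [30]
        H2 returns ([30], ())
        H3 returns [([30], ())]
      branch[2] choose=0:
        H0 returns [21]
        H1 returns [21]
        H2 returns ([21], ())
        H3 returns [([21], ())]
  branch[1] choose=6:
    choose[1, 3, 0] @ H3
      branch[0] choose=1:
        H0 returns [48]
        H1 returns [48]
        H2 returns ([48], ())
        H3 returns [([48], ())]
      branch[1] choose=3:
        H0 returns [60]
        H1 returns [60]
        H2 returns ([60], ())
        H3 returns [([60], ())]
      branch[2] choose=0:
        H0 returns [42]
        H1 returns [42]
        H2 returns ([42], ())
        H3 returns [([42], ())]
= [([24], ()), ([30], ()), ([21], ()), ([48], ()), ([60], ()), ([42], ())]

Answer: 6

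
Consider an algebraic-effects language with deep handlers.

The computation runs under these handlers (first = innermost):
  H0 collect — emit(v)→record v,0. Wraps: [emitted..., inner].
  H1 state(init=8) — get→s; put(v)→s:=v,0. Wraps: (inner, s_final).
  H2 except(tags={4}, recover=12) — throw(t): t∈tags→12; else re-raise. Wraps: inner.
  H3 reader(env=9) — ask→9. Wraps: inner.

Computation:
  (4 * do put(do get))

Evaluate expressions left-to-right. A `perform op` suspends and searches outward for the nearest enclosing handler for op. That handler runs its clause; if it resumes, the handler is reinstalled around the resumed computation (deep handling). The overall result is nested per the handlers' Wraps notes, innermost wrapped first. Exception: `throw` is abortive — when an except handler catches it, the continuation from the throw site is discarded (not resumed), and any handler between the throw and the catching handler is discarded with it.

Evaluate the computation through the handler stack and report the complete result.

Answer: ([0], 8)

Evaluation trace:
get @ H1 ⇒ 8
put(8) @ H1 ⇒ s:=8
H0 returns [0]
H1 returns ([0], 8)
H2 returns ([0], 8)
H3 returns ([0], 8)
= ([0], 8)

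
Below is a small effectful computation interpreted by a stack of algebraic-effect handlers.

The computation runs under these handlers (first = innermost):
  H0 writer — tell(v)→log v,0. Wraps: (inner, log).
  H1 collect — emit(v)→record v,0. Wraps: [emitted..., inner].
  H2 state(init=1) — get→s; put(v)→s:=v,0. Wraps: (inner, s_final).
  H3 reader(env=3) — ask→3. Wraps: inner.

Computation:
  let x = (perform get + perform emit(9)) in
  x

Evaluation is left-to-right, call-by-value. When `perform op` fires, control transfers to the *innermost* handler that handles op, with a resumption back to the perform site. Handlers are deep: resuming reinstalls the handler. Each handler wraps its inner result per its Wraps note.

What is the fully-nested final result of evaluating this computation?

Answer: ([9, (1, ())], 1)

Evaluation trace:
get @ H2 ⇒ 1
emit(9) @ H1 ⇒ out+=9
H0 returns (1, ())
H1 returns [9, (1, ())]
H2 returns ([9, (1, ())], 1)
H3 returns ([9, (1, ())], 1)
= ([9, (1, ())], 1)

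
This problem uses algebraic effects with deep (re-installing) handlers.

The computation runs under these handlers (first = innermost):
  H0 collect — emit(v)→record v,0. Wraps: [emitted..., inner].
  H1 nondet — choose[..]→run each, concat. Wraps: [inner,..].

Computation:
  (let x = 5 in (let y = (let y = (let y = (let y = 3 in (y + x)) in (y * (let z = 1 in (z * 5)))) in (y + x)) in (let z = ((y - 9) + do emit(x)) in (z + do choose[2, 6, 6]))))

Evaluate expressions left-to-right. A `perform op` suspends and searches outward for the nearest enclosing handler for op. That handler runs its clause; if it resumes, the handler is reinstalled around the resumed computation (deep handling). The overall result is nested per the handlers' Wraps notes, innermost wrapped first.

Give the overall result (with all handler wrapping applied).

Step-by-step:
emit(5) @ H0 ⇒ out+=5
choose[2, 6, 6] @ H1
  branch[0] choose=2:
    H0 returns [5, 38]
    H1 returns [[5, 38]]
  branch[1] choose=6:
    H0 returns [5, 42]
    H1 returns [[5, 42]]
  branch[2] choose=6:
    H0 returns [5, 42]
    H1 returns [[5, 42]]
= [[5, 38], [5, 42], [5, 42]]

Answer: [[5, 38], [5, 42], [5, 42]]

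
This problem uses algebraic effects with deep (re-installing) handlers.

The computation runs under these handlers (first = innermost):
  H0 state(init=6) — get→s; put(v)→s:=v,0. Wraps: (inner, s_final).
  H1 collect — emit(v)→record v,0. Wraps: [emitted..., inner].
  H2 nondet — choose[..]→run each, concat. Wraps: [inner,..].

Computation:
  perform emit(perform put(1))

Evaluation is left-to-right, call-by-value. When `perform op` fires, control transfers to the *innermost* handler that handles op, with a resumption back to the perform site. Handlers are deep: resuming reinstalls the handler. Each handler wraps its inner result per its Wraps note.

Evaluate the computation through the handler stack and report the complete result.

Working:
put(1) @ H0 ⇒ s:=1
emit(0) @ H1 ⇒ out+=0
H0 returns (0, 1)
H1 returns [0, (0, 1)]
H2 returns [[0, (0, 1)]]
= [[0, (0, 1)]]

Answer: [[0, (0, 1)]]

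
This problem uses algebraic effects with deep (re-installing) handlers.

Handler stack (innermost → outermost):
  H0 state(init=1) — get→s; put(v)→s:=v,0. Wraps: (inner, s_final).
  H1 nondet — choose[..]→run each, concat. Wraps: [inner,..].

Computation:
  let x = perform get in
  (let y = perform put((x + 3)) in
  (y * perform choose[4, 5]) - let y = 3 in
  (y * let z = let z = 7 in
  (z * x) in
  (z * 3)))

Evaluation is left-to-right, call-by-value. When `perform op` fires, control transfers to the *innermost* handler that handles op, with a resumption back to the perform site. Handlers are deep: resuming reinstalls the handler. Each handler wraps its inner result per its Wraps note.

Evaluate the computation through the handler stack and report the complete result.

Working:
get @ H0 ⇒ 1
put(4) @ H0 ⇒ s:=4
choose[4, 5] @ H1
  branch[0] choose=4:
    H0 returns (-63, 4)
    H1 returns [(-63, 4)]
  branch[1] choose=5:
    H0 returns (-63, 4)
    H1 returns [(-63, 4)]
= [(-63, 4), (-63, 4)]

Answer: [(-63, 4), (-63, 4)]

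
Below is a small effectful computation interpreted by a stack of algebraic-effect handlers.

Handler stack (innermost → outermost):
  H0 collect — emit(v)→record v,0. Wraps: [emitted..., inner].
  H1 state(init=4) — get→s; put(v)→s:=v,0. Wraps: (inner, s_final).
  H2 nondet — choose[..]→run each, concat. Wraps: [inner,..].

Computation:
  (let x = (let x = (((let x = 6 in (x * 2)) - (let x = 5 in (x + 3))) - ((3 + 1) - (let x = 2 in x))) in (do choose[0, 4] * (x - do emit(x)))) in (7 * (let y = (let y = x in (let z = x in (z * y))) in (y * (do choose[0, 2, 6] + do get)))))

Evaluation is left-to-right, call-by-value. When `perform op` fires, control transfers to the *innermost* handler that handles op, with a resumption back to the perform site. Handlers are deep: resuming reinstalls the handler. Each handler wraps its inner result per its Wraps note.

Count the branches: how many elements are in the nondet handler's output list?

Working:
choose[0, 4] @ H2
  branch[0] choose=0:
    emit(2) @ H0 ⇒ out+=2
    choose[0, 2, 6] @ H2
      branch[0] choose=0:
        get @ H1 ⇒ 4
        H0 returns [2, 0]
        H1 returns ([2, 0], 4)
        H2 returns [([2, 0], 4)]
      branch[1] choose=2:
        get @ H1 ⇒ 4
        H0 returns [2, 0]
        H1 returns ([2, 0], 4)
        H2 returns [([2, 0], 4)]
      branch[2] choose=6:
        get @ H1 ⇒ 4
        H0 returns [2, 0]
        H1 returns ([2, 0], 4)
        H2 returns [([2, 0], 4)]
  branch[1] choose=4:
    emit(2) @ H0 ⇒ out+=2
    choose[0, 2, 6] @ H2
      branch[0] choose=0:
        get @ H1 ⇒ 4
        H0 returns [2, 1792]
        H1 returns ([2, 1792], 4)
        H2 returns [([2, 1792], 4)]
      branch[1] choose=2:
        get @ H1 ⇒ 4
        H0 returns [2, 2688]
        H1 returns ([2, 2688], 4)
        H2 returns [([2, 2688], 4)]
      branch[2] choose=6:
        get @ H1 ⇒ 4
        H0 returns [2, 4480]
        H1 returns ([2, 4480], 4)
        H2 returns [([2, 4480], 4)]
= [([2, 0], 4), ([2, 0], 4), ([2, 0], 4), ([2, 1792], 4), ([2, 2688], 4), ([2, 4480], 4)]

Answer: 6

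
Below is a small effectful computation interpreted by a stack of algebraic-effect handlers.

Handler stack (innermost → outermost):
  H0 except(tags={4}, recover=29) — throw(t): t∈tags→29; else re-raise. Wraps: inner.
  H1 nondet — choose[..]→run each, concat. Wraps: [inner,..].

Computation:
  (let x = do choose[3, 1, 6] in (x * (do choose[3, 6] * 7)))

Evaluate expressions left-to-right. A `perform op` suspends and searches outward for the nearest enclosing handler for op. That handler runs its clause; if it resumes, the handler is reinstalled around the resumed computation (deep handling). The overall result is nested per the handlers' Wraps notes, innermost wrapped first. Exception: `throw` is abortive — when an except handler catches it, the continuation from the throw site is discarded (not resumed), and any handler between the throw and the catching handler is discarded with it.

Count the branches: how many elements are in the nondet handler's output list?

Step-by-step:
choose[3, 1, 6] @ H1
  branch[0] choose=3:
    choose[3, 6] @ H1
      branch[0] choose=3:
        H0 returns 63
        H1 returns [63]
      branch[1] choose=6:
        H0 returns 126
        H1 returns [126]
  branch[1] choose=1:
    choose[3, 6] @ H1
      branch[0] choose=3:
        H0 returns 21
        H1 returns [21]
      branch[1] choose=6:
        H0 returns 42
        H1 returns [42]
  branch[2] choose=6:
    choose[3, 6] @ H1
      branch[0] choose=3:
        H0 returns 126
        H1 returns [126]
      branch[1] choose=6:
        H0 returns 252
        H1 returns [252]
= [63, 126, 21, 42, 126, 252]

Answer: 6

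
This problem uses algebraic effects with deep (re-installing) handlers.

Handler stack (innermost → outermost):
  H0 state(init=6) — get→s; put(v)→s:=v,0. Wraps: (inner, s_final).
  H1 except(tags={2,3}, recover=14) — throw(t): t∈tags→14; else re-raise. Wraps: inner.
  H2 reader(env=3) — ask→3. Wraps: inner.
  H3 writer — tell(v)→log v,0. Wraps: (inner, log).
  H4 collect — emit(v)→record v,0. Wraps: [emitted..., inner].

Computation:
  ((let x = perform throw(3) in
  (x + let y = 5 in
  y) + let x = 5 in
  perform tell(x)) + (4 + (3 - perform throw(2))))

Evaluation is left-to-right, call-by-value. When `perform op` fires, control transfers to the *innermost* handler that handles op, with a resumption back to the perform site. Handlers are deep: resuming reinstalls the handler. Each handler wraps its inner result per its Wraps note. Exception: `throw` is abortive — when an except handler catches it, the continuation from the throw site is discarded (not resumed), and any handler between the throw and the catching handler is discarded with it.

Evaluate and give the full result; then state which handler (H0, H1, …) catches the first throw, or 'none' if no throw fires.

Working:
throw(3) @ H1 caught ⇒ 14
H2 returns 14
H3 returns (14, ())
H4 returns [(14, ())]
= [(14, ())]

Answer: [(14, ())] ; first throw caught by: H1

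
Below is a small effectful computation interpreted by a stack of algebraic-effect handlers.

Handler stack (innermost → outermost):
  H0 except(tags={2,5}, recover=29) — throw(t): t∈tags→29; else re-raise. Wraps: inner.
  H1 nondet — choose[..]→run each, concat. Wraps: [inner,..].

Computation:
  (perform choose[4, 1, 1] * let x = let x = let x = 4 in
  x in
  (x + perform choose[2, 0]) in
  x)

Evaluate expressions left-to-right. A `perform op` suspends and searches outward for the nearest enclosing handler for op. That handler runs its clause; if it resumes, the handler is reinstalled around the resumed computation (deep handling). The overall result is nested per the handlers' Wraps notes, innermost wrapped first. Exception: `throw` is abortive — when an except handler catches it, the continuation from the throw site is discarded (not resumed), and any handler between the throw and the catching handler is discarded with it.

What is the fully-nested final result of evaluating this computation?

Evaluation trace:
choose[4, 1, 1] @ H1
  branch[0] choose=4:
    choose[2, 0] @ H1
      branch[0] choose=2:
        H0 returns 24
        H1 returns [24]
      branch[1] choose=0:
        H0 returns 16
        H1 returns [16]
  branch[1] choose=1:
    choose[2, 0] @ H1
      branch[0] choose=2:
        H0 returns 6
        H1 returns [6]
      branch[1] choose=0:
        H0 returns 4
        H1 returns [4]
  branch[2] choose=1:
    choose[2, 0] @ H1
      branch[0] choose=2:
        H0 returns 6
        H1 returns [6]
      branch[1] choose=0:
        H0 returns 4
        H1 returns [4]
= [24, 16, 6, 4, 6, 4]

Answer: [24, 16, 6, 4, 6, 4]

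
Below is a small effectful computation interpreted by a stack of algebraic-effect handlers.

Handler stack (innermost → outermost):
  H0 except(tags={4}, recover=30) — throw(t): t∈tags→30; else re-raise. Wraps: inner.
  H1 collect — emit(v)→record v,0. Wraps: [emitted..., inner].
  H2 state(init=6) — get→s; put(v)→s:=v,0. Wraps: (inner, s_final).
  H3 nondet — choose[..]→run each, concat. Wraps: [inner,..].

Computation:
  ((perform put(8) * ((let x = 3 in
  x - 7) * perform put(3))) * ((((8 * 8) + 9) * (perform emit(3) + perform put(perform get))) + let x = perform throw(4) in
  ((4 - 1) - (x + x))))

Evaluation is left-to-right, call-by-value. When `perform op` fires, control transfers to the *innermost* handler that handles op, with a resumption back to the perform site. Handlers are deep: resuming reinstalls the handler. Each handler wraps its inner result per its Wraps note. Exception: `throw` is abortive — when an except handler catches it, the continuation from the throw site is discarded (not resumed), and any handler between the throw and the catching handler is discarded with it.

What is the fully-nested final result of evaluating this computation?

Working:
put(8) @ H2 ⇒ s:=8
put(3) @ H2 ⇒ s:=3
emit(3) @ H1 ⇒ out+=3
get @ H2 ⇒ 3
put(3) @ H2 ⇒ s:=3
throw(4) @ H0 caught ⇒ 30
H1 returns [3, 30]
H2 returns ([3, 30], 3)
H3 returns [([3, 30], 3)]
= [([3, 30], 3)]

Answer: [([3, 30], 3)]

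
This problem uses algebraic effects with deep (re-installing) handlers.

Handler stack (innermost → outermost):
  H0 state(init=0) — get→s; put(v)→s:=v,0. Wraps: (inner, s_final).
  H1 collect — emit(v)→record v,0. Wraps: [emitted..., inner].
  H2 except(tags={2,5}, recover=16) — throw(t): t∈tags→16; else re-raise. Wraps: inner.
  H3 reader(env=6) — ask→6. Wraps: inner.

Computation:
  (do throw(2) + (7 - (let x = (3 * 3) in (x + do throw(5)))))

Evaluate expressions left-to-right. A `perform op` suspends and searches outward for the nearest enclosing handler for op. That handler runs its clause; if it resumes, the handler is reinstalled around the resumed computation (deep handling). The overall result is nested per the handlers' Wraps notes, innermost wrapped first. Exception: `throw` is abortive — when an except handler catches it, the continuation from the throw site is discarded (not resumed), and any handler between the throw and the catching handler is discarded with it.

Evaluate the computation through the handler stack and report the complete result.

Answer: 16

Working:
throw(2) @ H2 caught ⇒ 16
H3 returns 16
= 16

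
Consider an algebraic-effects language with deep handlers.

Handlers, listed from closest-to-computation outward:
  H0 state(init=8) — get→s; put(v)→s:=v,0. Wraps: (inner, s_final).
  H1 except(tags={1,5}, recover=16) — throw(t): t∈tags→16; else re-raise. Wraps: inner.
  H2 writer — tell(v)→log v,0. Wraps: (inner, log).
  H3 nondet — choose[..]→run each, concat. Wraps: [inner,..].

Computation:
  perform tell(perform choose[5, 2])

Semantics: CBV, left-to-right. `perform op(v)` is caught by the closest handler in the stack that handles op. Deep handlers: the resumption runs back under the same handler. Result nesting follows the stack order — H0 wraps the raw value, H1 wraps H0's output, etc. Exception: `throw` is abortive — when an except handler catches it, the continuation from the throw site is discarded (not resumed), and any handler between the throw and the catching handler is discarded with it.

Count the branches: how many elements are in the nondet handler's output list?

Step-by-step:
choose[5, 2] @ H3
  branch[0] choose=5:
    tell(5) @ H2 ⇒ log+=5
    H0 returns (0, 8)
    H1 returns (0, 8)
    H2 returns ((0, 8), (5))
    H3 returns [((0, 8), (5))]
  branch[1] choose=2:
    tell(2) @ H2 ⇒ log+=2
    H0 returns (0, 8)
    H1 returns (0, 8)
    H2 returns ((0, 8), (2))
    H3 returns [((0, 8), (2))]
= [((0, 8), (5)), ((0, 8), (2))]

Answer: 2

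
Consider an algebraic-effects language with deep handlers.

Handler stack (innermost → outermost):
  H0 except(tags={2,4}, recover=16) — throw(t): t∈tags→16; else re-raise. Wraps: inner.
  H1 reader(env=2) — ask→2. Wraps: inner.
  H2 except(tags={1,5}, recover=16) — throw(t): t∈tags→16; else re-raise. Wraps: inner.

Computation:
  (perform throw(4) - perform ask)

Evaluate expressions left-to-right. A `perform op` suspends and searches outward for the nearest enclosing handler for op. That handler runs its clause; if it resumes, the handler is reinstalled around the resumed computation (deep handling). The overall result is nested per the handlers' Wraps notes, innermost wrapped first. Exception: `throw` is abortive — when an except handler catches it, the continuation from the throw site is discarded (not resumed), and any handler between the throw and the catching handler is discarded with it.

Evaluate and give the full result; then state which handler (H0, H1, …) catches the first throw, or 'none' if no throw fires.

Answer: 16 ; first throw caught by: H0

Evaluation trace:
throw(4) @ H0 caught ⇒ 16
H1 returns 16
H2 returns 16
= 16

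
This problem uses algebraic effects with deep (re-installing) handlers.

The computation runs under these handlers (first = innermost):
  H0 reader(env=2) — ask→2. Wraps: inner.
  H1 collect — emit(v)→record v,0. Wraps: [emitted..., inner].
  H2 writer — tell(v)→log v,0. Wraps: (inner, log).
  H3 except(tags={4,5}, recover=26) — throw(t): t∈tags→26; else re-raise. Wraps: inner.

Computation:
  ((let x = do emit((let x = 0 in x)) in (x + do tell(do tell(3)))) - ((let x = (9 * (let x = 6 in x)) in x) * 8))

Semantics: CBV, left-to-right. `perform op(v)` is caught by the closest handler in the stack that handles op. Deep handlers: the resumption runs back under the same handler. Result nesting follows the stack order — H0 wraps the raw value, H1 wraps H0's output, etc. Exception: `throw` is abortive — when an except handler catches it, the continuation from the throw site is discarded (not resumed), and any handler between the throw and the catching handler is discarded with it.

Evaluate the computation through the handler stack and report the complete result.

Evaluation trace:
emit(0) @ H1 ⇒ out+=0
tell(3) @ H2 ⇒ log+=3
tell(0) @ H2 ⇒ log+=0
H0 returns -432
H1 returns [0, -432]
H2 returns ([0, -432], (3, 0))
H3 returns ([0, -432], (3, 0))
= ([0, -432], (3, 0))

Answer: ([0, -432], (3, 0))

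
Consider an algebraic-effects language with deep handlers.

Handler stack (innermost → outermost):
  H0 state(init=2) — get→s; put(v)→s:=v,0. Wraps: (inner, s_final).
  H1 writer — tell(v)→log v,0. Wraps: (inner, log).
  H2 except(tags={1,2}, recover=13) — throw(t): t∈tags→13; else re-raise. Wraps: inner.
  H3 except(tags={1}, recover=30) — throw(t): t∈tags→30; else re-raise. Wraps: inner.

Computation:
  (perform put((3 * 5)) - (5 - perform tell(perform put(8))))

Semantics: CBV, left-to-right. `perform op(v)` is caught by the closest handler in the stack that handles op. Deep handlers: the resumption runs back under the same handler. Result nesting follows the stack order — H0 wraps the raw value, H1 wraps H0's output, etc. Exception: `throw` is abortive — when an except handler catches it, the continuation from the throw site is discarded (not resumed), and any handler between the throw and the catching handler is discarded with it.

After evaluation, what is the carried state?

Step-by-step:
put(15) @ H0 ⇒ s:=15
put(8) @ H0 ⇒ s:=8
tell(0) @ H1 ⇒ log+=0
H0 returns (-5, 8)
H1 returns ((-5, 8), (0))
H2 returns ((-5, 8), (0))
H3 returns ((-5, 8), (0))
= ((-5, 8), (0))

Answer: 8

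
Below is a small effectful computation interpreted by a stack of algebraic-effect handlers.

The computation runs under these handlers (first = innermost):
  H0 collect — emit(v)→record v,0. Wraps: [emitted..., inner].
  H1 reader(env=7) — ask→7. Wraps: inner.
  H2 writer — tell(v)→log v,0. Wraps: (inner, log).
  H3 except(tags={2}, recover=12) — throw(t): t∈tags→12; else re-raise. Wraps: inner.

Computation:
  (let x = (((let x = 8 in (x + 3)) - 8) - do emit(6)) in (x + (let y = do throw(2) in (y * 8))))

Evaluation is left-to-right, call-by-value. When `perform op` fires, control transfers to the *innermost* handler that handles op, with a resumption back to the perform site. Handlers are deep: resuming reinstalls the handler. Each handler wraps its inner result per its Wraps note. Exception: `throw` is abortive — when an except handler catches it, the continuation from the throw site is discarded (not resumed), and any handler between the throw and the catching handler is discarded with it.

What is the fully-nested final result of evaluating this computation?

Evaluation trace:
emit(6) @ H0 ⇒ out+=6
throw(2) @ H3 caught ⇒ 12
= 12

Answer: 12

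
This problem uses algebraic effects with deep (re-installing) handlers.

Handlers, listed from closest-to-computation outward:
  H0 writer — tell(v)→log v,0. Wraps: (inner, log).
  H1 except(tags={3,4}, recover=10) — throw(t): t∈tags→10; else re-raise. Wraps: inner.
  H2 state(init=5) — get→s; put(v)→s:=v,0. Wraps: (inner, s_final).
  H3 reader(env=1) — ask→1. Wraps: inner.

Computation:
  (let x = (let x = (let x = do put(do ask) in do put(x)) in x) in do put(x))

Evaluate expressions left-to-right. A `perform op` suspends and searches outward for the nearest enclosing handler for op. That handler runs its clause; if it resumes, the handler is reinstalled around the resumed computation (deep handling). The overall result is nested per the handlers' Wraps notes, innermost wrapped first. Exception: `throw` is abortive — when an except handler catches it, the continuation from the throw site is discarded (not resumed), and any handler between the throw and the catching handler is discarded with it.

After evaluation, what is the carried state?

Evaluation trace:
ask @ H3 ⇒ 1
put(1) @ H2 ⇒ s:=1
put(0) @ H2 ⇒ s:=0
put(0) @ H2 ⇒ s:=0
H0 returns (0, ())
H1 returns (0, ())
H2 returns ((0, ()), 0)
H3 returns ((0, ()), 0)
= ((0, ()), 0)

Answer: 0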